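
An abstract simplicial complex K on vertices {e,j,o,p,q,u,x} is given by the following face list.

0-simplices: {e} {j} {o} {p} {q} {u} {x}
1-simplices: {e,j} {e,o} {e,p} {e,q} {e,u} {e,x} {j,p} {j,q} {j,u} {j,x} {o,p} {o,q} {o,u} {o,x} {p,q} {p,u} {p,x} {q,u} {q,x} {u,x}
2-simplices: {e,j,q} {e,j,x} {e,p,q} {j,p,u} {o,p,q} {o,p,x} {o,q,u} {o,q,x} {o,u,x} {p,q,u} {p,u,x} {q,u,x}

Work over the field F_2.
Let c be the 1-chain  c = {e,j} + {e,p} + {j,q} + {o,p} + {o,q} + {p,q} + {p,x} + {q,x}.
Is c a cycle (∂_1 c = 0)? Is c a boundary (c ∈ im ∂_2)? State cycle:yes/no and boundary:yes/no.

cycle:yes boundary:yes

n_0=7 n_1=20 n_2=12  [Z2]
∂1: piv[ej,eo,ep,eq,eu,ex] rk=6  ker:jp,jq,ju,jx,op,oq,ou,ox,pq,pu,px,qu,qx,ux
∂2: piv[ejq,ejx,epq,jpu,opq,opx,oqu,oqx,oux,pqu] rk=10  ker:pux,qux
∂1c = 0
c vs im∂2: reduces to 0 ⇒ boundary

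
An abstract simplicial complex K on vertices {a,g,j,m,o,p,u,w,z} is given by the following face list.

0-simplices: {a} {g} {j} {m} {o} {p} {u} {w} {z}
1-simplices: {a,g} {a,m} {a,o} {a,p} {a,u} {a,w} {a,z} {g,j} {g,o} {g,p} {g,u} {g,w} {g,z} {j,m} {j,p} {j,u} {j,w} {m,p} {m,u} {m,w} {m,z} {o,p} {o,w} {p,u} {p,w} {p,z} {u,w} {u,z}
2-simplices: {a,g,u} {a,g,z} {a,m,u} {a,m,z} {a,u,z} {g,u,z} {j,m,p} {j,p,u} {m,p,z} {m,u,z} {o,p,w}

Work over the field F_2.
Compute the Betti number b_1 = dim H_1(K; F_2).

b_1=11

n_0=9 n_1=28 n_2=11  [Z2]
∂1: piv[ag,am,ao,ap,au,aw,az,gj] rk=8  ker:go,gp,gu,gw,gz,jm,jp,ju,jw,mp,mu,mw,mz,op,ow,pu,pw,pz,uw,uz
∂2: piv[agu,agz,amu,amz,auz,jmp,jpu,mpz,opw] rk=9  ker:guz,muz
b_1=(28−8)−9=11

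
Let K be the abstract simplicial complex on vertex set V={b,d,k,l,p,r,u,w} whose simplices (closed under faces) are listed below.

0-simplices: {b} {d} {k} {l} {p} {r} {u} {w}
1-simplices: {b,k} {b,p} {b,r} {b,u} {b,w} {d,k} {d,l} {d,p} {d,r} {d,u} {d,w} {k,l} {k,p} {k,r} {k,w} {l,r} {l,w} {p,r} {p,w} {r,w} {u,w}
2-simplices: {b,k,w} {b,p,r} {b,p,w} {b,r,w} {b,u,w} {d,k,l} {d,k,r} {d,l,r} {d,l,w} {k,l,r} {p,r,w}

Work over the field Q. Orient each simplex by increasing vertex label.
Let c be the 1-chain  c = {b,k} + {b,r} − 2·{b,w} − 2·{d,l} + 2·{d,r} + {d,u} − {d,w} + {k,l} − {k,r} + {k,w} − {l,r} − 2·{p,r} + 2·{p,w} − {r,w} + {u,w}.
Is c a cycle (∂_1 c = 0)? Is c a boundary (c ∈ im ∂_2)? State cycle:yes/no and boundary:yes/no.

cycle:yes boundary:no

n_0=8 n_1=21 n_2=11  [Q]
∂1: piv[bk,bp,br,bu,bw,dk,dl] rk=7  ker:dp,dr,du,dw,kl,kp,kr,kw,lr,lw,pr,pw,rw,uw
∂2: piv[bkw,bpr,bpw,brw,buw,dkl,dkr,dlr,dlw] rk=9  ker:klr,prw
∂1c = 0
c vs im∂2: residual ≠ 0 ⇒ not boundary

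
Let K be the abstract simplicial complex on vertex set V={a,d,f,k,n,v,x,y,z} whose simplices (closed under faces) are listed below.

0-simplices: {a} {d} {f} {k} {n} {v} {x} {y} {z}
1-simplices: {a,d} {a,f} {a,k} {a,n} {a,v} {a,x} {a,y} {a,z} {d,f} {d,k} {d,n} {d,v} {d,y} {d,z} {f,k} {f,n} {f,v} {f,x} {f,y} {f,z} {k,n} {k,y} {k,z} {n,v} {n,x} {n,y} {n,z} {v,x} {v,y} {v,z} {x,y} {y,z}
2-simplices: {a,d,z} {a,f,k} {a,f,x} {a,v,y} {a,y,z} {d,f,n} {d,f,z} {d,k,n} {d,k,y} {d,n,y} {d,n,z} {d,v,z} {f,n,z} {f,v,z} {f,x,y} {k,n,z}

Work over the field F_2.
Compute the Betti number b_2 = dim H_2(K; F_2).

n_0=9 n_1=32 n_2=16  [Z2]
∂1: piv[ad,af,ak,an,av,ax,ay,az] rk=8  ker:df,dk,dn,dv,dy,dz,fk,fn,fv,fx,fy,fz,kn,ky,kz,nv,nx,ny,nz,vx,vy,vz,xy,yz
∂2: piv[adz,afk,afx,avy,ayz,dfn,dfz,dkn,dky,dny,dnz,dvz,fvz,fxy,knz] rk=15  ker:fnz
b_2=(16−15)−0=1

b_2=1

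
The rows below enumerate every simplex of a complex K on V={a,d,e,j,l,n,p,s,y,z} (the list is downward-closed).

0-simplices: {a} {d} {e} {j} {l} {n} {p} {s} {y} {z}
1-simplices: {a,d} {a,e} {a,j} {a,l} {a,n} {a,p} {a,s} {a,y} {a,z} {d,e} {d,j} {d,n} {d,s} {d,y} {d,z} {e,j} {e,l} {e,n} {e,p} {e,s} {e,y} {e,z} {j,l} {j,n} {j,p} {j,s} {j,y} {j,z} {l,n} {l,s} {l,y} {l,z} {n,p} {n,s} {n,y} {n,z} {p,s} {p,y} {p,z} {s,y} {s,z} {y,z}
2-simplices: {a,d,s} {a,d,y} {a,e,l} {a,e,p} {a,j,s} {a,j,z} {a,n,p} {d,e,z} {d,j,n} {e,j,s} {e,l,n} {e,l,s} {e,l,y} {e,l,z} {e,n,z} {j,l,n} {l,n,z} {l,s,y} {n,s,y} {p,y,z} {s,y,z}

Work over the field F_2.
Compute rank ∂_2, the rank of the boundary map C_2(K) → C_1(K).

n_0=10 n_1=42 n_2=21  [Z2]
∂1: piv[ad,ae,aj,al,an,ap,as,ay,az] rk=9  ker:de,dj,dn,ds,dy,dz,ej,el,en,ep,es,ey,ez,jl,jn,jp,js,jy,jz,ln,ls,ly,lz,np,ns,ny,nz,ps,py,pz,sy,sz,yz
∂2: piv[ads,ady,ael,aep,ajs,ajz,anp,dez,djn,ejs,eln,els,ely,elz,enz,jln,lsy,nsy,pyz,syz] rk=20  ker:lnz
rk∂_2=20

rank∂_2=20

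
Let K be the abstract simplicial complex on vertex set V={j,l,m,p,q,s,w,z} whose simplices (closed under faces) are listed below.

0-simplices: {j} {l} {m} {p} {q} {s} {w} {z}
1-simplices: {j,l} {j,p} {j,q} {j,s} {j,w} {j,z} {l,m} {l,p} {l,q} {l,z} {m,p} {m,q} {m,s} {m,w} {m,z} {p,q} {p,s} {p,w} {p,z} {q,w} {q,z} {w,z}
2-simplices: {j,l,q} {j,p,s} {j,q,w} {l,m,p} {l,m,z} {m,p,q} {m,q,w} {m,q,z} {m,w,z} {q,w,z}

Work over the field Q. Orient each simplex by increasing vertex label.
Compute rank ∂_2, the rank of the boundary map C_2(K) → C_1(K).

rank∂_2=9

n_0=8 n_1=22 n_2=10  [Q]
∂1: piv[jl,jp,jq,js,jw,jz,lm] rk=7  ker:lp,lq,lz,mp,mq,ms,mw,mz,pq,ps,pw,pz,qw,qz,wz
∂2: piv[jlq,jps,jqw,lmp,lmz,mpq,mqw,mqz,mwz] rk=9  ker:qwz
rk∂_2=9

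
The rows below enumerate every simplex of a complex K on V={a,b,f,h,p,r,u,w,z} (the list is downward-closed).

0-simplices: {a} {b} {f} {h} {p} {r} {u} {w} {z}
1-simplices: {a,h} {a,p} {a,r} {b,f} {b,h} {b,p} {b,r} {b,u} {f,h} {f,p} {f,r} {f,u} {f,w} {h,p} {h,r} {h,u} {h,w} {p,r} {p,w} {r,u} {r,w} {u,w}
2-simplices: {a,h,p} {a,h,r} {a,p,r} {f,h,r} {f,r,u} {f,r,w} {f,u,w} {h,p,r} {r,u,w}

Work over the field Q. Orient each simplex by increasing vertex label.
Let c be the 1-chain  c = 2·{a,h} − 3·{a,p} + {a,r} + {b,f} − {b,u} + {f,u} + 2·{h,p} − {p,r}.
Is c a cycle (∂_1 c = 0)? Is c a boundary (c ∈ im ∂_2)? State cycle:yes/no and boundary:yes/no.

cycle:yes boundary:no

n_0=9 n_1=22 n_2=9  [Q]
∂1: piv[ah,ap,ar,bf,bh,bu,fw] rk=7  ker:bp,br,fh,fp,fr,fu,hp,hr,hu,hw,pr,pw,ru,rw,uw
∂2: piv[ahp,ahr,apr,fhr,fru,frw,fuw] rk=7  ker:hpr,ruw
∂1c = 0
c vs im∂2: residual ≠ 0 ⇒ not boundary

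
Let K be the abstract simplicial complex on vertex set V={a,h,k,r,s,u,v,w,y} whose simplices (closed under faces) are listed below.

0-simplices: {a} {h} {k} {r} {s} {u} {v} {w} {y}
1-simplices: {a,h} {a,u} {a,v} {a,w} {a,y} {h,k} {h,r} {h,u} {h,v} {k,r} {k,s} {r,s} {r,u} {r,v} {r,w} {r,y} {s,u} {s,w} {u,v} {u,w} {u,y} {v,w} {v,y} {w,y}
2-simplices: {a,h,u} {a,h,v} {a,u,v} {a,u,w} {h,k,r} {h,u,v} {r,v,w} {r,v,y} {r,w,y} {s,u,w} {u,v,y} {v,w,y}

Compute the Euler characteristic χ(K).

χ(K)=-3

n_0=9 n_1=24 n_2=12
χ=+9−24+12=-3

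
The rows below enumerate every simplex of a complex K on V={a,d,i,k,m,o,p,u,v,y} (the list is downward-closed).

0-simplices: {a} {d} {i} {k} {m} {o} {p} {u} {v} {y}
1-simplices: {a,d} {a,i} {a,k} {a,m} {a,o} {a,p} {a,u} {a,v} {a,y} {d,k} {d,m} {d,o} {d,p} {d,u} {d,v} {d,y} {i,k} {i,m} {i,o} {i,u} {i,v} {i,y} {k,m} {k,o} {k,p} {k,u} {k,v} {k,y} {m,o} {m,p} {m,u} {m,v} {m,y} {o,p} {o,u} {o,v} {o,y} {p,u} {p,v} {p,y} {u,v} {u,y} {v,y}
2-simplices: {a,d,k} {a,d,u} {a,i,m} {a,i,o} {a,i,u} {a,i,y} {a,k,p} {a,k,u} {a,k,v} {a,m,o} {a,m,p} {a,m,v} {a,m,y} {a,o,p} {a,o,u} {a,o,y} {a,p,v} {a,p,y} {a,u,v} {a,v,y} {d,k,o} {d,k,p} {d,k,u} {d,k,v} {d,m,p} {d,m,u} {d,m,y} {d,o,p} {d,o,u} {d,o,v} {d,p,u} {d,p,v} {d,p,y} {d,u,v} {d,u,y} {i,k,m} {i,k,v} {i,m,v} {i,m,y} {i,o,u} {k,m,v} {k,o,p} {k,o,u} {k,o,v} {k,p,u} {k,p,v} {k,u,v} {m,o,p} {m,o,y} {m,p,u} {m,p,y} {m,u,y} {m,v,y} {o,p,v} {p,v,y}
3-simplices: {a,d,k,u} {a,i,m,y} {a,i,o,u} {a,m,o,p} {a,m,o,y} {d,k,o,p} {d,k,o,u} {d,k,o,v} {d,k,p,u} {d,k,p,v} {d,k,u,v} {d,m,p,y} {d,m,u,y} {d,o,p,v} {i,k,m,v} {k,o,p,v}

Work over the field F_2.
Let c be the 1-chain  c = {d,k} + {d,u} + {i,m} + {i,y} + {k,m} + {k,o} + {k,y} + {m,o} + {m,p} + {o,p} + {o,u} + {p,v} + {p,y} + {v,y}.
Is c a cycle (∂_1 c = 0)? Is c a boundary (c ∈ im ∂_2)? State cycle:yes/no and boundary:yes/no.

n_0=10 n_1=43 n_2=55 n_3=16  [Z2]
∂1: piv[ad,ai,ak,am,ao,ap,au,av,ay] rk=9  ker:dk,dm,do,dp,du,dv,dy,ik,im,io,iu,iv,iy,km,ko,kp,ku,kv,ky,mo,mp,mu,mv,my,op,ou,ov,oy,pu,pv,py,uv,uy,vy
∂2: piv[adk,adu,aim,aio,aiu,aiy,akp,aku,akv,amo,amp,amv,amy,aop,aou,aoy,apv,apy,auv,avy,dko,dkp,dkv,dmp,dmu,dmy,dop,dov,dpu,duy,ikm,ikv,imv] rk=33  ker:dku,dou,dpv,dpy,duv,imy,iou,kmv,kop,kou,kov,kpu,kpv,kuv,mop,moy,mpu,mpy,muy,mvy,opv,pvy
∂3: piv[adku,aimy,aiou,amop,amoy,dkop,dkou,dkov,dkpu,dkpv,dkuv,dmpy,dmuy,dopv,ikmv] rk=15  ker:kopv
∂1c = 0
c vs im∂2: residual ≠ 0 ⇒ not boundary

cycle:yes boundary:no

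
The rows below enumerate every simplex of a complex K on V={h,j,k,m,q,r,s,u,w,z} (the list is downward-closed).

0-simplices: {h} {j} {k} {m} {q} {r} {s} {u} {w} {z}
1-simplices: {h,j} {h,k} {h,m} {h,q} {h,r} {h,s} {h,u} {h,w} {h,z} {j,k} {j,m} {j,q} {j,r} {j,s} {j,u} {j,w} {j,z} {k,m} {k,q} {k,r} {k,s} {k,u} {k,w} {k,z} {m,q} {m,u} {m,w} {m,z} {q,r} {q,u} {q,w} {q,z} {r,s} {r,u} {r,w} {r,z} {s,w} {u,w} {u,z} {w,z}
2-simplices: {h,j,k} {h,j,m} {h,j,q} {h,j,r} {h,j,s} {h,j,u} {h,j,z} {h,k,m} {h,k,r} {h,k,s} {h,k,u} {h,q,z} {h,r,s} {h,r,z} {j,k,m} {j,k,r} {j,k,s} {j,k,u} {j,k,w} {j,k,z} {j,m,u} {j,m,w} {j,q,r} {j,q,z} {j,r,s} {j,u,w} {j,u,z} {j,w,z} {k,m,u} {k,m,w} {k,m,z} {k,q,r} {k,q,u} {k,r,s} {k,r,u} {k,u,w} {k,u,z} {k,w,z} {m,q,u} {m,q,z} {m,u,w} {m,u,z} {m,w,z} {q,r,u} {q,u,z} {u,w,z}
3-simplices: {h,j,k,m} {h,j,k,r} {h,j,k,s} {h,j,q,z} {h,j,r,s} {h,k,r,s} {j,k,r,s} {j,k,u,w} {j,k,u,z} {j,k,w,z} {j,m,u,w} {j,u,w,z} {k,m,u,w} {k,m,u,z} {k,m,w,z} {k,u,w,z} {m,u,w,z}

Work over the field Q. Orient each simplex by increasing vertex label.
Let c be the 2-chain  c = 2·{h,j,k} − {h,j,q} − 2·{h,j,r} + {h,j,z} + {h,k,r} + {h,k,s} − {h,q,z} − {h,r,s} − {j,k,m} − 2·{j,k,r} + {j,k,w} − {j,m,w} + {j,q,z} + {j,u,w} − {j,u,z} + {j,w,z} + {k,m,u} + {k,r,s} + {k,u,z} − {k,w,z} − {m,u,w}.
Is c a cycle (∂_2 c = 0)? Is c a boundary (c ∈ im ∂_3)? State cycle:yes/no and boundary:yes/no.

n_0=10 n_1=40 n_2=46 n_3=17  [Q]
∂1: piv[hj,hk,hm,hq,hr,hs,hu,hw,hz] rk=9  ker:jk,jm,jq,jr,js,ju,jw,jz,km,kq,kr,ks,ku,kw,kz,mq,mu,mw,mz,qr,qu,qw,qz,rs,ru,rw,rz,sw,uw,uz,wz
∂2: piv[hjk,hjm,hjq,hjr,hjs,hju,hjz,hkm,hkr,hks,hku,hqz,hrs,hrz,jkw,jkz,jmu,jmw,jqr,juw,juz,jwz,kmz,kqr,kqu,kru,mqu] rk=27  ker:jkm,jkr,jks,jku,jqz,jrs,kmu,kmw,krs,kuw,kuz,kwz,mqz,muw,muz,mwz,qru,quz,uwz
∂3: piv[hjkm,hjkr,hjks,hjqz,hjrs,hkrs,jkuw,jkuz,jkwz,jmuw,juwz,kmuw,kmuz,kmwz] rk=14  ker:jkrs,kuwz,muwz
∂2c = 0
c vs im∂3: residual ≠ 0 ⇒ not boundary

cycle:yes boundary:no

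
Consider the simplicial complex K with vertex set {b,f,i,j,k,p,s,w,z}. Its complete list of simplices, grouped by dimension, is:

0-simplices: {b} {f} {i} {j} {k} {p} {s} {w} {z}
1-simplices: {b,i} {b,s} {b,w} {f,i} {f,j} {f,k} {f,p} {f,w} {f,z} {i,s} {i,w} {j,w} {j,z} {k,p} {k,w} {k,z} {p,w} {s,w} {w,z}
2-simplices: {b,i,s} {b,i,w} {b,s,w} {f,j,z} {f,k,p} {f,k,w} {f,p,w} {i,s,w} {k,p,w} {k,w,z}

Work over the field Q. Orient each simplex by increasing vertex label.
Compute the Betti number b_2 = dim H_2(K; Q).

n_0=9 n_1=19 n_2=10  [Q]
∂1: piv[bi,bs,bw,fi,fj,fk,fp,fz] rk=8  ker:fw,is,iw,jw,jz,kp,kw,kz,pw,sw,wz
∂2: piv[bis,biw,bsw,fjz,fkp,fkw,fpw,kwz] rk=8  ker:isw,kpw
b_2=(10−8)−0=2

b_2=2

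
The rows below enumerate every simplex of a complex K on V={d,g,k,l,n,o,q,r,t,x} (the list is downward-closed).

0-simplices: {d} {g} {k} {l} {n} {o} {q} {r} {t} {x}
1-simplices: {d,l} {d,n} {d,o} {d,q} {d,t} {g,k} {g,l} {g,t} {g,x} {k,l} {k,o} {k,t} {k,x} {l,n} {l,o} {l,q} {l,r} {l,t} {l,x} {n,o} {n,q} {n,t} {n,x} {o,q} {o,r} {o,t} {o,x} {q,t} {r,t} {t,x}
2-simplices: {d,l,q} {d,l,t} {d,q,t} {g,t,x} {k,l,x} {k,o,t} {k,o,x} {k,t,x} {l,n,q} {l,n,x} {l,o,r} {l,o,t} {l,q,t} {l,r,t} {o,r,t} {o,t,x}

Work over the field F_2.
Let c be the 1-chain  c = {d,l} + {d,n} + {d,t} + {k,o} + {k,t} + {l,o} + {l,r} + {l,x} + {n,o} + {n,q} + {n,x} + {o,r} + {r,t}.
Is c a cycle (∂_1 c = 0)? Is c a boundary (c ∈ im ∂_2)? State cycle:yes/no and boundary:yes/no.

cycle:no boundary:no

n_0=10 n_1=30 n_2=16  [Z2]
∂1: piv[dl,dn,do,dq,dt,gk,gl,gx,lr] rk=9  ker:gt,kl,ko,kt,kx,ln,lo,lq,lt,lx,no,nq,nt,nx,oq,or,ot,ox,qt,rt,tx
∂2: piv[dlq,dlt,dqt,gtx,klx,kot,kox,ktx,lnq,lnx,lor,lot,lrt] rk=13  ker:lqt,ort,otx
∂1c = {d} + {q} + {r} + {t}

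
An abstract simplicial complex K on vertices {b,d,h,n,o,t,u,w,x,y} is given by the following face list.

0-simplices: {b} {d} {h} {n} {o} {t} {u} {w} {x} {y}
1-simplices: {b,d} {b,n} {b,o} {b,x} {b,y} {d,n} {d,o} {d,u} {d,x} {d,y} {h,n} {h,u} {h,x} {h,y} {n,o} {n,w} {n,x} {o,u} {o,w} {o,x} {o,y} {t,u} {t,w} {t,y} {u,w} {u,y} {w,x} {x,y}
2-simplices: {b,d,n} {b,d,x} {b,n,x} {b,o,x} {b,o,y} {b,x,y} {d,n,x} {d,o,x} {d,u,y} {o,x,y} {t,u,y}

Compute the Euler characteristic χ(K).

n_0=10 n_1=28 n_2=11
χ=+10−28+11=-7

χ(K)=-7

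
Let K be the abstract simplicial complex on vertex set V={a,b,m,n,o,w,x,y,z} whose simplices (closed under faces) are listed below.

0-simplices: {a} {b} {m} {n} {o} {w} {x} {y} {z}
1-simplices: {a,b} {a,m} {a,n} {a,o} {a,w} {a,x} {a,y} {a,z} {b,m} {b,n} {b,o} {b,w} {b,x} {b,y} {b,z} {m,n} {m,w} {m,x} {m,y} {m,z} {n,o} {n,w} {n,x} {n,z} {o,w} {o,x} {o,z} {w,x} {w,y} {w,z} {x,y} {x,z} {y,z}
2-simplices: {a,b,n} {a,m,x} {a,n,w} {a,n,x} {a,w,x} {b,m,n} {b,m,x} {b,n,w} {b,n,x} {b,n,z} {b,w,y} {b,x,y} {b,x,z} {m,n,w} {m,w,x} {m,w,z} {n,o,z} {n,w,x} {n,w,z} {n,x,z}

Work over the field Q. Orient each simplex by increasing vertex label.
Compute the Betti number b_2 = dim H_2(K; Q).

b_2=3

n_0=9 n_1=33 n_2=20  [Q]
∂1: piv[ab,am,an,ao,aw,ax,ay,az] rk=8  ker:bm,bn,bo,bw,bx,by,bz,mn,mw,mx,my,mz,no,nw,nx,nz,ow,ox,oz,wx,wy,wz,xy,xz,yz
∂2: piv[abn,amx,anw,anx,awx,bmn,bmx,bnw,bnx,bnz,bwy,bxy,bxz,mnw,mwz,noz,nwz] rk=17  ker:mwx,nwx,nxz
b_2=(20−17)−0=3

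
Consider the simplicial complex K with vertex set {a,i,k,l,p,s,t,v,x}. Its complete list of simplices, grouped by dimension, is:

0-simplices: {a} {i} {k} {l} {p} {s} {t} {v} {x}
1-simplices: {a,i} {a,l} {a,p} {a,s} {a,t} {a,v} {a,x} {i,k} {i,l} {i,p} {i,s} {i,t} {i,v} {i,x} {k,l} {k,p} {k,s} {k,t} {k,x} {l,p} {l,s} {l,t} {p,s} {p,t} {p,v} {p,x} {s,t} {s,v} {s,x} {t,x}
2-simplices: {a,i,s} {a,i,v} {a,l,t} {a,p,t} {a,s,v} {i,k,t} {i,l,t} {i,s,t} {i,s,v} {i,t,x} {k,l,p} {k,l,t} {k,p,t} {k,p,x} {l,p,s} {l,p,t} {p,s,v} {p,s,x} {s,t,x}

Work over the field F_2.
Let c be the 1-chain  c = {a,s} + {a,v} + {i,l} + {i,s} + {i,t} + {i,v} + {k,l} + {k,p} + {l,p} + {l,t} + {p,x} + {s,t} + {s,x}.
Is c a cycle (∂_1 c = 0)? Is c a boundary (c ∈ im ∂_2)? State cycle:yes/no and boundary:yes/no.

cycle:no boundary:no

n_0=9 n_1=30 n_2=19  [Z2]
∂1: piv[ai,al,ap,as,at,av,ax,ik] rk=8  ker:il,ip,is,it,iv,ix,kl,kp,ks,kt,kx,lp,ls,lt,ps,pt,pv,px,st,sv,sx,tx
∂2: piv[ais,aiv,alt,apt,asv,ikt,ilt,ist,itx,klp,klt,kpt,kpx,lps,psv,psx,stx] rk=17  ker:isv,lpt
∂1c = {p} + {t}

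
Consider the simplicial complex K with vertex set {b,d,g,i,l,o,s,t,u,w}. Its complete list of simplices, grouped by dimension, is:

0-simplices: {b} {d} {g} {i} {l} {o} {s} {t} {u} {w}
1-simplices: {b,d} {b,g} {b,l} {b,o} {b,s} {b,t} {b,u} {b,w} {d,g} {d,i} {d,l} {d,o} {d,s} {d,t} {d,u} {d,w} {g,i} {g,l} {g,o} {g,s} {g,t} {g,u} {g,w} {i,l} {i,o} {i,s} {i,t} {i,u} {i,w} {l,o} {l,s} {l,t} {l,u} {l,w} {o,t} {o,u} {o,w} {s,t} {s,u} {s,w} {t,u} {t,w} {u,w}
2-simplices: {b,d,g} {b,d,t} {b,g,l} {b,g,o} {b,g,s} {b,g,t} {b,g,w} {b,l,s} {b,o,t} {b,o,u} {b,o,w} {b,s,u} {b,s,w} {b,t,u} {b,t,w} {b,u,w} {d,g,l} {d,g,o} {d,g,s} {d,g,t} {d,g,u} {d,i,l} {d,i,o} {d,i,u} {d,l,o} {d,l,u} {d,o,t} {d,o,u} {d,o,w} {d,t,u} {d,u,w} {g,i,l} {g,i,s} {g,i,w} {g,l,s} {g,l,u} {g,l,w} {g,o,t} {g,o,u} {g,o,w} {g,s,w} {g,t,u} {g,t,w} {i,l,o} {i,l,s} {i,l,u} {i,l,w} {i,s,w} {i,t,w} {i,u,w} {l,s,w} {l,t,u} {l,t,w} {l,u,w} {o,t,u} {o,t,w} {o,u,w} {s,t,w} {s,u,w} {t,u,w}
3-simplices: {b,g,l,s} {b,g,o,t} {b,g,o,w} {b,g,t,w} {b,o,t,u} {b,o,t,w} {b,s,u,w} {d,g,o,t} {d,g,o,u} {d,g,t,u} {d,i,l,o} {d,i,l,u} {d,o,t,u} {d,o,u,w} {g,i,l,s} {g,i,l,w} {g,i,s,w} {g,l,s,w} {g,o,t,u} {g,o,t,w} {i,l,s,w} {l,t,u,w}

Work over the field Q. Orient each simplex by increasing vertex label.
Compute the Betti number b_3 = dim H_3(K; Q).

b_3=3

n_0=10 n_1=43 n_2=60 n_3=22  [Q]
∂1: piv[bd,bg,bl,bo,bs,bt,bu,bw,di] rk=9  ker:dg,dl,do,ds,dt,du,dw,gi,gl,go,gs,gt,gu,gw,il,io,is,it,iu,iw,lo,ls,lt,lu,lw,ot,ou,ow,st,su,sw,tu,tw,uw
∂2: piv[bdg,bdt,bgl,bgo,bgs,bgt,bgw,bls,bot,bou,bow,bsu,bsw,btu,btw,buw,dgl,dgo,dgs,dgu,dil,dio,diu,dlo,dlu,dou,dow,gil,gis,giw,glw,itw,ltu,stw] rk=34  ker:dgt,dot,dtu,duw,gls,glu,got,gou,gow,gsw,gtu,gtw,ilo,ils,ilu,ilw,isw,iuw,lsw,ltw,luw,otu,otw,ouw,suw,tuw
∂3: piv[bgls,bgot,bgow,bgtw,botu,botw,bsuw,dgot,dgou,dgtu,dilo,dilu,dotu,douw,gils,gilw,gisw,glsw,ltuw] rk=19  ker:gotu,gotw,ilsw
b_3=(22−19)−0=3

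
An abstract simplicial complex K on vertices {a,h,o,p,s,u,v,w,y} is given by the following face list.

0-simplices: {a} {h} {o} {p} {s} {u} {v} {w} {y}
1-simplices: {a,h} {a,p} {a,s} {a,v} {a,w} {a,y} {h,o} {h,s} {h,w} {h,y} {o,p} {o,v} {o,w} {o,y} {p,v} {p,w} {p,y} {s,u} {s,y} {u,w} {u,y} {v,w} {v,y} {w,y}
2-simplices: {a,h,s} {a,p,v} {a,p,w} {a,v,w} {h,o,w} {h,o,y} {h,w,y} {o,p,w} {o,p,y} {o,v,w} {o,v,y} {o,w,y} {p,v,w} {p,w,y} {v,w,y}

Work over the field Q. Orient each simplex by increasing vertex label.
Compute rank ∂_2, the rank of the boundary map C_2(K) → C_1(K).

rank∂_2=11

n_0=9 n_1=24 n_2=15  [Q]
∂1: piv[ah,ap,as,av,aw,ay,ho,su] rk=8  ker:hs,hw,hy,op,ov,ow,oy,pv,pw,py,sy,uw,uy,vw,vy,wy
∂2: piv[ahs,apv,apw,avw,how,hoy,hwy,opw,opy,ovw,ovy] rk=11  ker:owy,pvw,pwy,vwy
rk∂_2=11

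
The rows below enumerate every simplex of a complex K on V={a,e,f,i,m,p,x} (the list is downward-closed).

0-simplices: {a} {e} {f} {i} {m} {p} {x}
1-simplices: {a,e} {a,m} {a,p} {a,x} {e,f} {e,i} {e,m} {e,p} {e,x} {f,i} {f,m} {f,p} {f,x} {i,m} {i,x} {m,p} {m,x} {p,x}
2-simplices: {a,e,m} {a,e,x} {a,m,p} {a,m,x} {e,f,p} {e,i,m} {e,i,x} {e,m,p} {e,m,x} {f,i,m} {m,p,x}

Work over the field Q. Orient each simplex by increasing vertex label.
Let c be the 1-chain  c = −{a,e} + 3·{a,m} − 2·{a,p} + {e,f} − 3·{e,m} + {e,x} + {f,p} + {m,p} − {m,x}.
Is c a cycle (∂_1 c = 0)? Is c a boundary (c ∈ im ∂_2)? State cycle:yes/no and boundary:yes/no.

n_0=7 n_1=18 n_2=11  [Q]
∂1: piv[ae,am,ap,ax,ef,ei] rk=6  ker:em,ep,ex,fi,fm,fp,fx,im,ix,mp,mx,px
∂2: piv[aem,aex,amp,amx,efp,eim,eix,emp,fim,mpx] rk=10  ker:emx
∂1c = 0
c vs im∂2: reduces to 0 ⇒ boundary

cycle:yes boundary:yes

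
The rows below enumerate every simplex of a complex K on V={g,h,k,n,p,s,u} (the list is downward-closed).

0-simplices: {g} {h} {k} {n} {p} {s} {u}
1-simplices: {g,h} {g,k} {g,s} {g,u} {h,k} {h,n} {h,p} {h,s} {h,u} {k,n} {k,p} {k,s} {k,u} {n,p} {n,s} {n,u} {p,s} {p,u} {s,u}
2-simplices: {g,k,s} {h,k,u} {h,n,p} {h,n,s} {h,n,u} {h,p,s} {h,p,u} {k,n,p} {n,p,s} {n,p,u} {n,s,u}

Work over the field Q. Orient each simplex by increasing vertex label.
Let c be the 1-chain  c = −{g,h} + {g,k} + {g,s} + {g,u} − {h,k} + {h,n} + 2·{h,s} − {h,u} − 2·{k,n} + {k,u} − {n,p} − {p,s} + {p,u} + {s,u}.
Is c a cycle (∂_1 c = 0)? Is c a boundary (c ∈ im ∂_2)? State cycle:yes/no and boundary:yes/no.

cycle:no boundary:no

n_0=7 n_1=19 n_2=11  [Q]
∂1: piv[gh,gk,gs,gu,hn,hp] rk=6  ker:hk,hs,hu,kn,kp,ks,ku,np,ns,nu,ps,pu,su
∂2: piv[gks,hku,hnp,hns,hnu,hps,hpu,knp,nsu] rk=9  ker:nps,npu
∂1c = −2·{g} − 2·{h} + {k} − {p} + {s} + 3·{u}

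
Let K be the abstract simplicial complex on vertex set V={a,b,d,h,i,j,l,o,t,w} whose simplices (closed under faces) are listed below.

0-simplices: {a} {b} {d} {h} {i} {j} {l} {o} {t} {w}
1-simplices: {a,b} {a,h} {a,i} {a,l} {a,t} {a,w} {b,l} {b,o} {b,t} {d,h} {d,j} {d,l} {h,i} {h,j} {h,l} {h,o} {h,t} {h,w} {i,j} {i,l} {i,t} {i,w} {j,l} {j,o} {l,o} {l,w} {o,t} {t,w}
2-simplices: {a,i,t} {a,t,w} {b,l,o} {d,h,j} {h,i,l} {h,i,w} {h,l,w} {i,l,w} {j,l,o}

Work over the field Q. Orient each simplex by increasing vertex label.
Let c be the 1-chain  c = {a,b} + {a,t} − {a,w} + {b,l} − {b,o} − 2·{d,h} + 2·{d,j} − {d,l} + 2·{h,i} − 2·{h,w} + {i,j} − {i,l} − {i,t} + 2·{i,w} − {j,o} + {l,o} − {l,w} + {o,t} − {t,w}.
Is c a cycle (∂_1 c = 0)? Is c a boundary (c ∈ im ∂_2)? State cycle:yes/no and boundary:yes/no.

n_0=10 n_1=28 n_2=9  [Q]
∂1: piv[ab,ah,ai,al,at,aw,bo,dh,dj] rk=9  ker:bl,bt,dl,hi,hj,hl,ho,ht,hw,ij,il,it,iw,jl,jo,lo,lw,ot,tw
∂2: piv[ait,atw,blo,dhj,hil,hiw,hlw,jlo] rk=8  ker:ilw
∂1c = −{a} + {b} + {d} − 2·{h} + {i} + 4·{j} − {l} − 2·{o} + 2·{t} − 3·{w}

cycle:no boundary:no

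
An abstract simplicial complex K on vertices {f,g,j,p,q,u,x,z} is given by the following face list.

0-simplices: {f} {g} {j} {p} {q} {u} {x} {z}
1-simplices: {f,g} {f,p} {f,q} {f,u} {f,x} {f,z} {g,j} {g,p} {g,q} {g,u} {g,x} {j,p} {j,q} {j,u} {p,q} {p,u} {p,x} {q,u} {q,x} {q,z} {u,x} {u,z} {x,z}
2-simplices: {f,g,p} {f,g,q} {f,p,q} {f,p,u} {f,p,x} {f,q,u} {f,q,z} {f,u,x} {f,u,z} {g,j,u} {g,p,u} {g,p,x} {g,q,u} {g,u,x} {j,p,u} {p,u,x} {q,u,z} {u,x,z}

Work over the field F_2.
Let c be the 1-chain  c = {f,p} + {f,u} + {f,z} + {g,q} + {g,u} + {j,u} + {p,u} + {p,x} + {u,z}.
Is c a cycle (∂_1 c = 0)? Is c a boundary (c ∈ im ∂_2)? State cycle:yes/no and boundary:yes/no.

cycle:no boundary:no

n_0=8 n_1=23 n_2=18  [Z2]
∂1: piv[fg,fp,fq,fu,fx,fz,gj] rk=7  ker:gp,gq,gu,gx,jp,jq,ju,pq,pu,px,qu,qx,qz,ux,uz,xz
∂2: piv[fgp,fgq,fpq,fpu,fpx,fqu,fqz,fux,fuz,gju,gpu,gpx,jpu,uxz] rk=14  ker:gqu,gux,pux,quz
∂1c = {f} + {j} + {p} + {q} + {u} + {x}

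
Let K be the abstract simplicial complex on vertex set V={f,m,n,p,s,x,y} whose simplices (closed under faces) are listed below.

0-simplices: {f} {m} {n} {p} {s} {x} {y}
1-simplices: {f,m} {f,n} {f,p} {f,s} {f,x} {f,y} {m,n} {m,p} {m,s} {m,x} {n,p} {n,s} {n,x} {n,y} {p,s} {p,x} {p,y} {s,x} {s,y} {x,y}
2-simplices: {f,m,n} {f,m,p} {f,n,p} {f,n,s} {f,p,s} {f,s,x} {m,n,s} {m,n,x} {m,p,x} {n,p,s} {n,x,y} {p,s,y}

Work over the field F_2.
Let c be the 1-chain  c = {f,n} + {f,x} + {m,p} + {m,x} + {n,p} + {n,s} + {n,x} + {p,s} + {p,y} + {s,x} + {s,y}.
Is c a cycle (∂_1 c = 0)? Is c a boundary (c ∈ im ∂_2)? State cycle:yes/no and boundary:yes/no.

n_0=7 n_1=20 n_2=12  [Z2]
∂1: piv[fm,fn,fp,fs,fx,fy] rk=6  ker:mn,mp,ms,mx,np,ns,nx,ny,ps,px,py,sx,sy,xy
∂2: piv[fmn,fmp,fnp,fns,fps,fsx,mns,mnx,mpx,nxy,psy] rk=11  ker:nps
∂1c = 0
c vs im∂2: reduces to 0 ⇒ boundary

cycle:yes boundary:yes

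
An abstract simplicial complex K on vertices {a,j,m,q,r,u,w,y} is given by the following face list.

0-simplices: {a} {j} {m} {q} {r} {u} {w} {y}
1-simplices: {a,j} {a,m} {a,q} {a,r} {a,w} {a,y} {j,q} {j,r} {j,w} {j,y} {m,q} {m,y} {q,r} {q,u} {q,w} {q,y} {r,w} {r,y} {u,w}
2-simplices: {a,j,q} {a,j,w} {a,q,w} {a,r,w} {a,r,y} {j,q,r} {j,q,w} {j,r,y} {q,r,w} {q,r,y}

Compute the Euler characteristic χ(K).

χ(K)=-1

n_0=8 n_1=19 n_2=10
χ=+8−19+10=-1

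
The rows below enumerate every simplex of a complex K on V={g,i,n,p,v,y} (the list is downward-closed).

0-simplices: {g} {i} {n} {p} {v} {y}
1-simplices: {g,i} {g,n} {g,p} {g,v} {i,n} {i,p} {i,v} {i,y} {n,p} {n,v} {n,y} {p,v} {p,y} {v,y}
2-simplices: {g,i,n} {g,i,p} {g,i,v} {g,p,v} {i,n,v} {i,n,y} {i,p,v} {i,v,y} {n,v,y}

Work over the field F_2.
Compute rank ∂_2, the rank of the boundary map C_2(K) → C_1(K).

n_0=6 n_1=14 n_2=9  [Z2]
∂1: piv[gi,gn,gp,gv,iy] rk=5  ker:in,ip,iv,np,nv,ny,pv,py,vy
∂2: piv[gin,gip,giv,gpv,inv,iny,ivy] rk=7  ker:ipv,nvy
rk∂_2=7

rank∂_2=7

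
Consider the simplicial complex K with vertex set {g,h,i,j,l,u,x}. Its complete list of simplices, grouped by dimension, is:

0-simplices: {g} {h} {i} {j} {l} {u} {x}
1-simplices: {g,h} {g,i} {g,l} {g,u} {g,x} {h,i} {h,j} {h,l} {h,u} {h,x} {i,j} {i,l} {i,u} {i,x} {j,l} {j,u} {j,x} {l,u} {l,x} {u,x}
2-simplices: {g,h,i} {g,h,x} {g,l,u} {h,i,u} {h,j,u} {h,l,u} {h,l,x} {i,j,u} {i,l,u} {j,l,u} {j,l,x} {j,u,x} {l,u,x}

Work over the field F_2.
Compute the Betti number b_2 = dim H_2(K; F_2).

b_2=1

n_0=7 n_1=20 n_2=13  [Z2]
∂1: piv[gh,gi,gl,gu,gx,hj] rk=6  ker:hi,hl,hu,hx,ij,il,iu,ix,jl,ju,jx,lu,lx,ux
∂2: piv[ghi,ghx,glu,hiu,hju,hlu,hlx,iju,ilu,jlu,jlx,jux] rk=12  ker:lux
b_2=(13−12)−0=1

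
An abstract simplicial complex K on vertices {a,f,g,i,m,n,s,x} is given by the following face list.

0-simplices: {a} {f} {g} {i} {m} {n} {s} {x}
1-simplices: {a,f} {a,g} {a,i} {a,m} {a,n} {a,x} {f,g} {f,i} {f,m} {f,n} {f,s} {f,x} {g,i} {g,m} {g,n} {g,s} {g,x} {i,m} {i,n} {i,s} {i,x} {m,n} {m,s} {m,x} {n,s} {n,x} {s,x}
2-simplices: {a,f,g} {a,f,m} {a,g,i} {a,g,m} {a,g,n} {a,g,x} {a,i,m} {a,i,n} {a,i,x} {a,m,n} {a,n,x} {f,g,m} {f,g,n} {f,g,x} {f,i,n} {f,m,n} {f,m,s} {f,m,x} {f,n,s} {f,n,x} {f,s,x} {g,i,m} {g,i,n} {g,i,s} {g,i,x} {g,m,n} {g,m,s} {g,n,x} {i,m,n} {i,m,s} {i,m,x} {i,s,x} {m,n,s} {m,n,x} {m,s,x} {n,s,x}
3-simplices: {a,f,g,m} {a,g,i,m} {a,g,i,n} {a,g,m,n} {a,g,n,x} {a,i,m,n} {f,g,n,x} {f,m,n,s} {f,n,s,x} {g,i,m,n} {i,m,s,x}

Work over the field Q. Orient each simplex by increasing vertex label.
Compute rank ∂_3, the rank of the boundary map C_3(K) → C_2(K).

n_0=8 n_1=27 n_2=36 n_3=11  [Q]
∂1: piv[af,ag,ai,am,an,ax,fs] rk=7  ker:fg,fi,fm,fn,fx,gi,gm,gn,gs,gx,im,in,is,ix,mn,ms,mx,ns,nx,sx
∂2: piv[afg,afm,agi,agm,agn,agx,aim,ain,aix,amn,anx,fgn,fgx,fin,fms,fmx,fns,fsx,gis,gms] rk=20  ker:fgm,fmn,fnx,gim,gin,gix,gmn,gnx,imn,ims,imx,isx,mns,mnx,msx,nsx
∂3: piv[afgm,agim,agin,agmn,agnx,aimn,fgnx,fmns,fnsx,imsx] rk=10  ker:gimn
rk∂_3=10

rank∂_3=10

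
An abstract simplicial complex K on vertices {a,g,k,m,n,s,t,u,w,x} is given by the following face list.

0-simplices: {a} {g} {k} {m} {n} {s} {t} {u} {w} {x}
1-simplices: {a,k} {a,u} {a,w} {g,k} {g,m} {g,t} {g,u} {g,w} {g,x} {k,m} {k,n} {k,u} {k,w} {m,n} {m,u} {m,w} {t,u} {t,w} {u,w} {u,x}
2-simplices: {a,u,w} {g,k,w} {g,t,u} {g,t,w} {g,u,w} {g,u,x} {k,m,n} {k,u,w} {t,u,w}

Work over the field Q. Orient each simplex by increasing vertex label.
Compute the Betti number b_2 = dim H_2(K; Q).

b_2=1

n_0=10 n_1=20 n_2=9  [Q]
∂1: piv[ak,au,aw,gk,gm,gt,gx,kn] rk=8  ker:gu,gw,km,ku,kw,mn,mu,mw,tu,tw,uw,ux
∂2: piv[auw,gkw,gtu,gtw,guw,gux,kmn,kuw] rk=8  ker:tuw
b_2=(9−8)−0=1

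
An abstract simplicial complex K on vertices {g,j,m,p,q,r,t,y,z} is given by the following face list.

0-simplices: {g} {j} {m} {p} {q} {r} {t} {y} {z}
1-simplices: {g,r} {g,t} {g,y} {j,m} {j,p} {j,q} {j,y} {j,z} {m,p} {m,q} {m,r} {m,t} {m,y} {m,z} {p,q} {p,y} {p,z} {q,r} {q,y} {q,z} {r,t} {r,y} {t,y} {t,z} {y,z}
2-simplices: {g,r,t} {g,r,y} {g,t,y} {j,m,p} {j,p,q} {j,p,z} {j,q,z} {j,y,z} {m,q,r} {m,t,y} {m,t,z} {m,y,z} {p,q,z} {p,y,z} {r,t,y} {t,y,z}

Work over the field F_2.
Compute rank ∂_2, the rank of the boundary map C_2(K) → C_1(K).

rank∂_2=13

n_0=9 n_1=25 n_2=16  [Z2]
∂1: piv[gr,gt,gy,jm,jp,jq,jy,jz] rk=8  ker:mp,mq,mr,mt,my,mz,pq,py,pz,qr,qy,qz,rt,ry,ty,tz,yz
∂2: piv[grt,gry,gty,jmp,jpq,jpz,jqz,jyz,mqr,mty,mtz,myz,pyz] rk=13  ker:pqz,rty,tyz
rk∂_2=13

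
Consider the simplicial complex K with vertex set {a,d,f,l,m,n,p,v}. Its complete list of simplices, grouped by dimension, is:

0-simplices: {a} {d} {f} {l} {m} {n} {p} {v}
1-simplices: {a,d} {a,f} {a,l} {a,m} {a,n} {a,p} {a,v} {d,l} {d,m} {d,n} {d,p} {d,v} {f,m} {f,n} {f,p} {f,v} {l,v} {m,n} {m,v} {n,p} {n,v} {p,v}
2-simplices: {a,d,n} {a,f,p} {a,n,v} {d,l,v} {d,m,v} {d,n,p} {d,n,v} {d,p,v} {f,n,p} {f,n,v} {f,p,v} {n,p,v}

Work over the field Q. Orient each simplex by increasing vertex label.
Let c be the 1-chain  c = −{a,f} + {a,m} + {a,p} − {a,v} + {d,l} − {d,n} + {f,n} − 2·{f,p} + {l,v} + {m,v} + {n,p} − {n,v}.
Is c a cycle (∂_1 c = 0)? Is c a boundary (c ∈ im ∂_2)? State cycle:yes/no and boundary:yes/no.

cycle:yes boundary:no

n_0=8 n_1=22 n_2=12  [Q]
∂1: piv[ad,af,al,am,an,ap,av] rk=7  ker:dl,dm,dn,dp,dv,fm,fn,fp,fv,lv,mn,mv,np,nv,pv
∂2: piv[adn,afp,anv,dlv,dmv,dnp,dnv,dpv,fnp,fnv] rk=10  ker:fpv,npv
∂1c = 0
c vs im∂2: residual ≠ 0 ⇒ not boundary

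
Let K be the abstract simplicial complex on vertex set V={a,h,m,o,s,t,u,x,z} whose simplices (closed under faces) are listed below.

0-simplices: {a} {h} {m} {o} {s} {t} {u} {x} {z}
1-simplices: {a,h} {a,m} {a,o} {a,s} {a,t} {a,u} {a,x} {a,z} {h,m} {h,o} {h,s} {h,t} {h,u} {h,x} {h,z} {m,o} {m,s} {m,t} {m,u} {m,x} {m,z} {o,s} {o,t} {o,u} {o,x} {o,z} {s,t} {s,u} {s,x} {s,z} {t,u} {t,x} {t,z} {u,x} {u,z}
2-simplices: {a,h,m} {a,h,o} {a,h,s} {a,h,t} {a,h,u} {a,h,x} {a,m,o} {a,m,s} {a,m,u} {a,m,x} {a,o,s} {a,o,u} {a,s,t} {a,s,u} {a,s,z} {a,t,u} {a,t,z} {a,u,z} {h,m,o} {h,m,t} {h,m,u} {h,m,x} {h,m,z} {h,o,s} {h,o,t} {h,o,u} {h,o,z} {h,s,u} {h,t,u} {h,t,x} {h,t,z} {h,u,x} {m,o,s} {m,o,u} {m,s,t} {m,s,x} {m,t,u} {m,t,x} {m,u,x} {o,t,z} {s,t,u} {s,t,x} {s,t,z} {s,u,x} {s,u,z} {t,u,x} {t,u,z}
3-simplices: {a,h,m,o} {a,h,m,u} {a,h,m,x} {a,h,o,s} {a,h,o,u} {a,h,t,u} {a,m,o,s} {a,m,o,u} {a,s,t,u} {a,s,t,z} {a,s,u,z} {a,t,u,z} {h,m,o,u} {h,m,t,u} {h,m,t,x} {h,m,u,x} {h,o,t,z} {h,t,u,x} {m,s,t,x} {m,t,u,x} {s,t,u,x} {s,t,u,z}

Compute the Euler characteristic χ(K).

n_0=9 n_1=35 n_2=47 n_3=22
χ=+9−35+47−22=-1

χ(K)=-1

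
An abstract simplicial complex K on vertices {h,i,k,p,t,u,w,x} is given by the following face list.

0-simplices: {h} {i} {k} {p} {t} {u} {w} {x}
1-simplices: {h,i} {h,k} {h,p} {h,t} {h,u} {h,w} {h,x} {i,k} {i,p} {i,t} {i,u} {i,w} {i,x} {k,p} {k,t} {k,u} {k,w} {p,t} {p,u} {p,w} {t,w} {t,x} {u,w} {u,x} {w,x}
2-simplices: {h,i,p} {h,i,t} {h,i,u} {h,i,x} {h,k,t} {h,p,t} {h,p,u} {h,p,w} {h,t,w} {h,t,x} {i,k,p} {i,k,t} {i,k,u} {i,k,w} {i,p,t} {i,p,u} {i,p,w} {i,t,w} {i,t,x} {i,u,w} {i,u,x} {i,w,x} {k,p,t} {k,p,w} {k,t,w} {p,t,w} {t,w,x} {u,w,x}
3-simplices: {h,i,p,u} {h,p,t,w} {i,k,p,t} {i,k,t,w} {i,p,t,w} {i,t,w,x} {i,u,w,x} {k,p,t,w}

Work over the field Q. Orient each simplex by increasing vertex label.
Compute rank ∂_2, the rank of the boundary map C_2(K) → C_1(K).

n_0=8 n_1=25 n_2=28 n_3=8  [Q]
∂1: piv[hi,hk,hp,ht,hu,hw,hx] rk=7  ker:ik,ip,it,iu,iw,ix,kp,kt,ku,kw,pt,pu,pw,tw,tx,uw,ux,wx
∂2: piv[hip,hit,hiu,hix,hkt,hpt,hpu,hpw,htw,htx,ikp,ikt,iku,ikw,ipw,iuw,iux,iwx] rk=18  ker:ipt,ipu,itw,itx,kpt,kpw,ktw,ptw,twx,uwx
∂3: piv[hipu,hptw,ikpt,iktw,iptw,itwx,iuwx,kptw] rk=8
rk∂_2=18

rank∂_2=18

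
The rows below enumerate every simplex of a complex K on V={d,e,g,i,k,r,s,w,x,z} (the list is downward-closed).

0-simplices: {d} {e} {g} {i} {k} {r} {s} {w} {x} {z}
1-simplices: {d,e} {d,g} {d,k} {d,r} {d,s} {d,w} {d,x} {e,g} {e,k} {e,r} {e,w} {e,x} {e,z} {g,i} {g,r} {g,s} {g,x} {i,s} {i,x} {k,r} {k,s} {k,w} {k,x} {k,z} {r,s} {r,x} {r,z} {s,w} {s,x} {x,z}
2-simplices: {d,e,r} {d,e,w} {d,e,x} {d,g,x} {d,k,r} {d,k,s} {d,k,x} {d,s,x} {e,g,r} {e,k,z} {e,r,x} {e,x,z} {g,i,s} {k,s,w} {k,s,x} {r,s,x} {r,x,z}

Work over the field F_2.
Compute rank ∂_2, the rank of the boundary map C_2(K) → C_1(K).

rank∂_2=16

n_0=10 n_1=30 n_2=17  [Z2]
∂1: piv[de,dg,dk,dr,ds,dw,dx,ez,gi] rk=9  ker:eg,ek,er,ew,ex,gr,gs,gx,is,ix,kr,ks,kw,kx,kz,rs,rx,rz,sw,sx,xz
∂2: piv[der,dew,dex,dgx,dkr,dks,dkx,dsx,egr,ekz,erx,exz,gis,ksw,rsx,rxz] rk=16  ker:ksx
rk∂_2=16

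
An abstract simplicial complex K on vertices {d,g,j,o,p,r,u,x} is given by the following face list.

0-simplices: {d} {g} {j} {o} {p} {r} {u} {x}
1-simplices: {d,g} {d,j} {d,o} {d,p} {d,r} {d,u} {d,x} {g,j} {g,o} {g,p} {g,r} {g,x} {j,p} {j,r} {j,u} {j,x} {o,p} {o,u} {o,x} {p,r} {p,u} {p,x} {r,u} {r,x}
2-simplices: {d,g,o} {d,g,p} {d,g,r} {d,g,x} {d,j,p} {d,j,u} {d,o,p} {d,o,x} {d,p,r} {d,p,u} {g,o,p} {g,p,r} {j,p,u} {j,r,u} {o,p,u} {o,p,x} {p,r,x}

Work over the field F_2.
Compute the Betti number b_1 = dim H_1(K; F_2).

n_0=8 n_1=24 n_2=17  [Z2]
∂1: piv[dg,dj,do,dp,dr,du,dx] rk=7  ker:gj,go,gp,gr,gx,jp,jr,ju,jx,op,ou,ox,pr,pu,px,ru,rx
∂2: piv[dgo,dgp,dgr,dgx,djp,dju,dop,dox,dpr,dpu,jru,opu,opx,prx] rk=14  ker:gop,gpr,jpu
b_1=(24−7)−14=3

b_1=3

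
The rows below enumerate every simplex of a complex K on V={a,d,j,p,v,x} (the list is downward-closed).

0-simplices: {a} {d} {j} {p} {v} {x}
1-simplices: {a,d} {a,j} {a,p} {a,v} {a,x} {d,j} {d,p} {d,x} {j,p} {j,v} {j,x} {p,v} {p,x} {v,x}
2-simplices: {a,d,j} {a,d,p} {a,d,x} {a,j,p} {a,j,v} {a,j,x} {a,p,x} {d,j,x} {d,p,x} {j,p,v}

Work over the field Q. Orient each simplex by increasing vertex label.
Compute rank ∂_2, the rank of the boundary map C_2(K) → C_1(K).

rank∂_2=8

n_0=6 n_1=14 n_2=10  [Q]
∂1: piv[ad,aj,ap,av,ax] rk=5  ker:dj,dp,dx,jp,jv,jx,pv,px,vx
∂2: piv[adj,adp,adx,ajp,ajv,ajx,apx,jpv] rk=8  ker:djx,dpx
rk∂_2=8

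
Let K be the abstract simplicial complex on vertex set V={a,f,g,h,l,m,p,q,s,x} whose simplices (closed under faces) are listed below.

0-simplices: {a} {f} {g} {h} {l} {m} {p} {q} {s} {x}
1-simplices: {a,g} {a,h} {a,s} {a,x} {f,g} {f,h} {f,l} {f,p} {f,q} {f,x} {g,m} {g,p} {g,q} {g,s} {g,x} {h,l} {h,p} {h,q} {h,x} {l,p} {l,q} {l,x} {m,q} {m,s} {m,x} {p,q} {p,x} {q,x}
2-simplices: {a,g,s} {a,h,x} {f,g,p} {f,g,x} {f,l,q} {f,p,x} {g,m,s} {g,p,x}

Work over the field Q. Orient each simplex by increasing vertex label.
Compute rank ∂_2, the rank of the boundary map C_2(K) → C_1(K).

rank∂_2=7

n_0=10 n_1=28 n_2=8  [Q]
∂1: piv[ag,ah,as,ax,fg,fl,fp,fq,gm] rk=9  ker:fh,fx,gp,gq,gs,gx,hl,hp,hq,hx,lp,lq,lx,mq,ms,mx,pq,px,qx
∂2: piv[ags,ahx,fgp,fgx,flq,fpx,gms] rk=7  ker:gpx
rk∂_2=7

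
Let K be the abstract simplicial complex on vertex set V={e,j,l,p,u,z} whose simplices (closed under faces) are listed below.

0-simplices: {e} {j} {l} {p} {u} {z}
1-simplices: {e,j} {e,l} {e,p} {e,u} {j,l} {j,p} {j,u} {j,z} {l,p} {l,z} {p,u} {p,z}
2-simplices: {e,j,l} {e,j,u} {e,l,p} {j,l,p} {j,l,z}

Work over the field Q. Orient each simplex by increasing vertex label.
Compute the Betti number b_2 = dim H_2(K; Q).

n_0=6 n_1=12 n_2=5  [Q]
∂1: piv[ej,el,ep,eu,jz] rk=5  ker:jl,jp,ju,lp,lz,pu,pz
∂2: piv[ejl,eju,elp,jlp,jlz] rk=5
b_2=(5−5)−0=0

b_2=0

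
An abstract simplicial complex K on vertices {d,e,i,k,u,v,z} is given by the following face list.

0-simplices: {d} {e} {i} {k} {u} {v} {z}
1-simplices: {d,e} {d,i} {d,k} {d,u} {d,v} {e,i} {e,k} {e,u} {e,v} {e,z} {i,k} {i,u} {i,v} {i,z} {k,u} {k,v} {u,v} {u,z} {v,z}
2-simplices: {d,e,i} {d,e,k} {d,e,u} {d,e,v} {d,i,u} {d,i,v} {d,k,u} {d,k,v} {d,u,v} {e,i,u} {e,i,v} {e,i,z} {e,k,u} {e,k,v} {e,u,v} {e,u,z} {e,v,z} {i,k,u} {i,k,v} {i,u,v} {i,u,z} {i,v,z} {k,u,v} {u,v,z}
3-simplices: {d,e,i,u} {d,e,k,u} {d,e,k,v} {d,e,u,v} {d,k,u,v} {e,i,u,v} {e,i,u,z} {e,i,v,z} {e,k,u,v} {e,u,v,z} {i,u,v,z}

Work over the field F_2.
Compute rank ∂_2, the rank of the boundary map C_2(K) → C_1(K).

rank∂_2=13

n_0=7 n_1=19 n_2=24 n_3=11  [Z2]
∂1: piv[de,di,dk,du,dv,ez] rk=6  ker:ei,ek,eu,ev,ik,iu,iv,iz,ku,kv,uv,uz,vz
∂2: piv[dei,dek,deu,dev,diu,div,dku,dkv,duv,eiz,euz,evz,iku] rk=13  ker:eiu,eiv,eku,ekv,euv,ikv,iuv,iuz,ivz,kuv,uvz
∂3: piv[deiu,deku,dekv,deuv,dkuv,eiuv,eiuz,eivz,euvz] rk=9  ker:ekuv,iuvz
rk∂_2=13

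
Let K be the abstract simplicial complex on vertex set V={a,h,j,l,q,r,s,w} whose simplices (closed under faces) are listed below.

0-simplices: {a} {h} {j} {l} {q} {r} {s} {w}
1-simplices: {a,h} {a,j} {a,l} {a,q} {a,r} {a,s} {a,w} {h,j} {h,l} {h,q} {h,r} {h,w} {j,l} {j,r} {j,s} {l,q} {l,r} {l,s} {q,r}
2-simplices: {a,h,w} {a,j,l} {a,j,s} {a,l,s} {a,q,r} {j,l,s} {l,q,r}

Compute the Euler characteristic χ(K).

χ(K)=-4

n_0=8 n_1=19 n_2=7
χ=+8−19+7=-4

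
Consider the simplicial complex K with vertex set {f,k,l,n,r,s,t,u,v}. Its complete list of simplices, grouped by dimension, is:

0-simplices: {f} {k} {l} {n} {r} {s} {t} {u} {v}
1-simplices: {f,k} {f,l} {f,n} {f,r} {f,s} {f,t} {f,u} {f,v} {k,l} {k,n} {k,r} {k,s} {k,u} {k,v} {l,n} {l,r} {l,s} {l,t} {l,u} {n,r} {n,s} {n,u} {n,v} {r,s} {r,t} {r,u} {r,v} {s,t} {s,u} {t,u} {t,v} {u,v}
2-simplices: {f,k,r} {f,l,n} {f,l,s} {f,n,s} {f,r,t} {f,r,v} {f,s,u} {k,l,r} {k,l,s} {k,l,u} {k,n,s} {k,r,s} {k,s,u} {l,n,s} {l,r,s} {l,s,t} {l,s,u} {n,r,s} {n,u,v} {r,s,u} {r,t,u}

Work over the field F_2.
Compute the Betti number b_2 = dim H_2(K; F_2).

b_2=3

n_0=9 n_1=32 n_2=21  [Z2]
∂1: piv[fk,fl,fn,fr,fs,ft,fu,fv] rk=8  ker:kl,kn,kr,ks,ku,kv,ln,lr,ls,lt,lu,nr,ns,nu,nv,rs,rt,ru,rv,st,su,tu,tv,uv
∂2: piv[fkr,fln,fls,fns,frt,frv,fsu,klr,kls,klu,kns,krs,ksu,lst,nrs,nuv,rsu,rtu] rk=18  ker:lns,lrs,lsu
b_2=(21−18)−0=3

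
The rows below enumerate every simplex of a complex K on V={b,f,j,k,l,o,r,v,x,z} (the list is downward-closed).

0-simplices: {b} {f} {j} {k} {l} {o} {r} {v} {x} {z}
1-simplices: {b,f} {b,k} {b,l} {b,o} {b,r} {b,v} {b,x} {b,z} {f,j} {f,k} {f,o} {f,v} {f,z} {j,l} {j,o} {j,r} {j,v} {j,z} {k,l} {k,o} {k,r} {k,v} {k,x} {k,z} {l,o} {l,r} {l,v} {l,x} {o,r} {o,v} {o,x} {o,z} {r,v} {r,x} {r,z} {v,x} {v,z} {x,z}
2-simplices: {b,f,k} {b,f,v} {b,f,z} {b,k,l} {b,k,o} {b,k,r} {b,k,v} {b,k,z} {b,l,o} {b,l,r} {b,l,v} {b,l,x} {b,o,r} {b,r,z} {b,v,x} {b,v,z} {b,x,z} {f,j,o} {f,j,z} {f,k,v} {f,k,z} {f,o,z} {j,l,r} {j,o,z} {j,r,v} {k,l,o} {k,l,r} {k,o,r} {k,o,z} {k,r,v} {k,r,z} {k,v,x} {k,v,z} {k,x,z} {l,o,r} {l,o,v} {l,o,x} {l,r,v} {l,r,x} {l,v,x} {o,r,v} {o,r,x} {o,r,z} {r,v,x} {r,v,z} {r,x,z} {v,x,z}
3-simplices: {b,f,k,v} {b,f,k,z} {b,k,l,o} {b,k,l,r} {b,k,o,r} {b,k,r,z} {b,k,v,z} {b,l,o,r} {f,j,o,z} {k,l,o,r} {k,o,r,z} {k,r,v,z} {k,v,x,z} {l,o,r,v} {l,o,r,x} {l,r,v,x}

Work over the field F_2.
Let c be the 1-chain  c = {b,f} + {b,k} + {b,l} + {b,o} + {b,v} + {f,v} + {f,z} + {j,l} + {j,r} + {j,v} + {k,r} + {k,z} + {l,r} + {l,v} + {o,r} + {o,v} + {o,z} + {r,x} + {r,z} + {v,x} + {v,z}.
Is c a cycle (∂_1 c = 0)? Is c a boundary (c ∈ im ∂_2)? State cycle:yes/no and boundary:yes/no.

n_0=10 n_1=38 n_2=47 n_3=16  [Z2]
∂1: piv[bf,bk,bl,bo,br,bv,bx,bz,fj] rk=9  ker:fk,fo,fv,fz,jl,jo,jr,jv,jz,kl,ko,kr,kv,kx,kz,lo,lr,lv,lx,or,ov,ox,oz,rv,rx,rz,vx,vz,xz
∂2: piv[bfk,bfv,bfz,bkl,bko,bkr,bkv,bkz,blo,blr,blv,blx,bor,brz,bvx,bvz,bxz,fjo,fjz,foz,jlr,jrv,koz,krv,kvx,lov,lox,lrx] rk=28  ker:fkv,fkz,joz,klo,klr,kor,krz,kvz,kxz,lor,lrv,lvx,orv,orx,orz,rvx,rvz,rxz,vxz
∂3: piv[bfkv,bfkz,bklo,bklr,bkor,bkrz,bkvz,blor,fjoz,korz,krvz,kvxz,lorv,lorx,lrvx] rk=15  ker:klor
∂1c = {b} + {f} + {j} + {k} + {v} + {z}

cycle:no boundary:no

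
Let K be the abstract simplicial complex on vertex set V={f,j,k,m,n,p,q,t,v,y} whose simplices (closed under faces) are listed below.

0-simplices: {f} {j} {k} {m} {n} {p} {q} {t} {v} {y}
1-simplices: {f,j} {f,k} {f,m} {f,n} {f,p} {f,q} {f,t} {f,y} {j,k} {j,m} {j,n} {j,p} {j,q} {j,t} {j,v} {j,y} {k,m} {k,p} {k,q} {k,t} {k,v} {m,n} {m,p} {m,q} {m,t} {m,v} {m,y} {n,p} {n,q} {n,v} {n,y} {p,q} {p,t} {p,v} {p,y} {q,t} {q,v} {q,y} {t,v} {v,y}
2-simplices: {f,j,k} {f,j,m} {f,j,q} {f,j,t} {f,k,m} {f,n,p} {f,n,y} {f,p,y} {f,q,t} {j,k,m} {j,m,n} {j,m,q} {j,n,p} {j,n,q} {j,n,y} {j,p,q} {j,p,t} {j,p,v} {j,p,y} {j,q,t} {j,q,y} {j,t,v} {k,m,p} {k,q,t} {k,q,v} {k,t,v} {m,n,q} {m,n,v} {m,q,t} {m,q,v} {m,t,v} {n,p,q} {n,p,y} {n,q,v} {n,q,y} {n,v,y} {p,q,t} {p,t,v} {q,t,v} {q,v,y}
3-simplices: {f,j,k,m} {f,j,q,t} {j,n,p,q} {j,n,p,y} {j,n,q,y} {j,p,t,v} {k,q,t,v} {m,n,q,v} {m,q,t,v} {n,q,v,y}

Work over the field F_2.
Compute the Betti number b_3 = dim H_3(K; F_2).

n_0=10 n_1=40 n_2=40 n_3=10  [Z2]
∂1: piv[fj,fk,fm,fn,fp,fq,ft,fy,jv] rk=9  ker:jk,jm,jn,jp,jq,jt,jy,km,kp,kq,kt,kv,mn,mp,mq,mt,mv,my,np,nq,nv,ny,pq,pt,pv,py,qt,qv,qy,tv,vy
∂2: piv[fjk,fjm,fjq,fjt,fkm,fnp,fny,fpy,fqt,jmn,jmq,jnp,jnq,jny,jpq,jpt,jpv,jqy,jtv,kmp,kqt,kqv,ktv,mnv,mqt,mqv,nvy] rk=27  ker:jkm,jpy,jqt,mnq,mtv,npq,npy,nqv,nqy,pqt,ptv,qtv,qvy
∂3: piv[fjkm,fjqt,jnpq,jnpy,jnqy,jptv,kqtv,mnqv,mqtv,nqvy] rk=10
b_3=(10−10)−0=0

b_3=0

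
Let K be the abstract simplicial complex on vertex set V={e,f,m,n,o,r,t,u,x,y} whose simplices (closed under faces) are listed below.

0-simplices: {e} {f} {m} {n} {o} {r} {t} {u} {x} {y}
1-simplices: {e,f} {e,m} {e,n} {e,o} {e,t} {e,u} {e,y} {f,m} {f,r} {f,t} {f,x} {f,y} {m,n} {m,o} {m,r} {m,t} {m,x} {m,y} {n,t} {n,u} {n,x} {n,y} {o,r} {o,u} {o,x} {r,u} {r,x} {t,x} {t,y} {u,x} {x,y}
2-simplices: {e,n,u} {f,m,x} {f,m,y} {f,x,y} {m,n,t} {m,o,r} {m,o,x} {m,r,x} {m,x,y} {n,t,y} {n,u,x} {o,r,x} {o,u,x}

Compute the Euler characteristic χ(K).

χ(K)=-8

n_0=10 n_1=31 n_2=13
χ=+10−31+13=-8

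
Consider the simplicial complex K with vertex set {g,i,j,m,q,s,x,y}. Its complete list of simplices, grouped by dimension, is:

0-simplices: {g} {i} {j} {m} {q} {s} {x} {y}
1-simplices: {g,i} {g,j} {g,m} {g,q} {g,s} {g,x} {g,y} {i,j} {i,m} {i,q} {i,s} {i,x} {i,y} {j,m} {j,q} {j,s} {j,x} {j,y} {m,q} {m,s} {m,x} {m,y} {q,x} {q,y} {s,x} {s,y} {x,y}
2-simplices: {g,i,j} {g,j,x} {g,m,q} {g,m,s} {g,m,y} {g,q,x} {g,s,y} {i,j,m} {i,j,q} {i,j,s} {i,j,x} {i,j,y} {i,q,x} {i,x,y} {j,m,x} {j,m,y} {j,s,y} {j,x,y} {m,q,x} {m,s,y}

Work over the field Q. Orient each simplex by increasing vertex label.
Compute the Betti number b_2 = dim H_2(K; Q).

b_2=2

n_0=8 n_1=27 n_2=20  [Q]
∂1: piv[gi,gj,gm,gq,gs,gx,gy] rk=7  ker:ij,im,iq,is,ix,iy,jm,jq,js,jx,jy,mq,ms,mx,my,qx,qy,sx,sy,xy
∂2: piv[gij,gjx,gmq,gms,gmy,gqx,gsy,ijm,ijq,ijs,ijx,ijy,iqx,ixy,jmx,jmy,jsy,mqx] rk=18  ker:jxy,msy
b_2=(20−18)−0=2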